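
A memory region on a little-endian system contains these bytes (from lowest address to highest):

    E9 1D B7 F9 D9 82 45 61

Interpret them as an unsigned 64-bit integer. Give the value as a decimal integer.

Little-endian stores the least-significant byte at the lowest address.
Reassemble most-significant byte first: 61 45 82 D9 F9 B7 1D E9 → 0x614582D9F9B71DE9.
0x614582D9F9B71DE9 = 7009152267781086697.

7009152267781086697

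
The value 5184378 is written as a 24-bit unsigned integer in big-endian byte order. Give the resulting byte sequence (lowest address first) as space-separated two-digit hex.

5184378 in hexadecimal, padded to 24 bits, is 0x4F1B7A.
Split into bytes (most-significant first): 4F 1B 7A.
In big-endian order the high byte comes first in memory.
So the memory order matches the most-significant-first order: 4F 1B 7A.

4F 1B 7A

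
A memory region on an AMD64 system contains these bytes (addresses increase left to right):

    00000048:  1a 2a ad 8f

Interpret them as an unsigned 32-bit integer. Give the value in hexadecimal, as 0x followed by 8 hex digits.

Little-endian stores the least-significant byte at the lowest address.
Reassemble most-significant byte first: 8F AD 2A 1A → 0x8FAD2A1A.

0x8FAD2A1A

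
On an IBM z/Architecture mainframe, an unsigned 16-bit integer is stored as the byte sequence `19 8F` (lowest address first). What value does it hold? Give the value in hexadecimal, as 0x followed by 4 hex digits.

0x198F

Big-endian stores the most-significant byte at the lowest address.
The bytes are already most-significant first: 0x198F.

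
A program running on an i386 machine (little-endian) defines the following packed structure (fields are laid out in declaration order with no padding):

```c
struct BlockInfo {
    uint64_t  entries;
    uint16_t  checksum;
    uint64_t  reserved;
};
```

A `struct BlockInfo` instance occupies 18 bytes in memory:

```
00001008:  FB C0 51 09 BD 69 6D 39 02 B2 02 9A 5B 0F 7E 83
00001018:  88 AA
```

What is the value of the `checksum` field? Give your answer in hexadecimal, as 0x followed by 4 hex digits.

`checksum` follows `entries` (8 bytes), so it starts at byte offset 8 and occupies 2 bytes.
Bytes at offsets 8..9: 02 B2.
Little-endian: lowest address holds the least-significant byte.
Reassemble most-significant byte first: B2 02 → 0xB202.

0xB202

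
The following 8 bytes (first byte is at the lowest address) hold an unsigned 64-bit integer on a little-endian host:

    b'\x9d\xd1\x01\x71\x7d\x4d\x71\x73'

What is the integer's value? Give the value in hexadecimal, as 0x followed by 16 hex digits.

0x73714D7D7101D19D

Little-endian stores the least-significant byte at the lowest address.
Reassemble most-significant byte first: 73 71 4D 7D 71 01 D1 9D → 0x73714D7D7101D19D.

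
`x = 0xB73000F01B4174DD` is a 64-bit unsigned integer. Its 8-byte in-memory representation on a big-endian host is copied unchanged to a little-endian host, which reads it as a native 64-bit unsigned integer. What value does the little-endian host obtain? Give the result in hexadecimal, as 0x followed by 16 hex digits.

0xDD74411BF00030B7

Stored big-endian, the bytes at ascending addresses are B7 30 00 F0 1B 41 74 DD.
Read back as little-endian, the first byte is least significant, giving 0xDD74411BF00030B7.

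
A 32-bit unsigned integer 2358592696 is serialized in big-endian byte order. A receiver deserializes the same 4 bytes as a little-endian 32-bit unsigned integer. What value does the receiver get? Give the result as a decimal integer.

3091502476

2358592696 in 32-bit hexadecimal is 0x8C9544B8.
Stored big-endian, the bytes at ascending addresses are 8C 95 44 B8.
Read back as little-endian, the first byte is least significant, giving 0xB844958C.
0xB844958C = 3091502476.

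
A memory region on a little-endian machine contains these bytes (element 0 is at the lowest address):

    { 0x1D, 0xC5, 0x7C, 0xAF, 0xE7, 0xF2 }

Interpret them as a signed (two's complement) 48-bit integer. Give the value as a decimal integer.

In little-endian order the low byte comes first in memory.
Reassemble most-significant byte first: F2 E7 AF 7C C5 1D → 0xF2E7AF7CC51D.
Top bit is set, so as a signed 48-bit value this is 0xF2E7AF7CC51D − 2^48 = -14398081153763.

-14398081153763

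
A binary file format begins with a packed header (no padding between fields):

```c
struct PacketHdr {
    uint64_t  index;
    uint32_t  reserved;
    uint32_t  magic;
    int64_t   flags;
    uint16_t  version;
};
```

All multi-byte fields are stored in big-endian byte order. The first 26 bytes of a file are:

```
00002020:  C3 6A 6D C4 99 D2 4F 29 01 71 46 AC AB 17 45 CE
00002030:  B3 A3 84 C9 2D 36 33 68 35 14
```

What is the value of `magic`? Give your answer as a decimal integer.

`magic` follows `index` (8 B), `reserved` (4 B), so it starts at offset 8 + 4 = 12 and occupies 4 bytes.
Bytes at offsets 12..15: AB 17 45 CE.
Big-endian stores the most-significant byte at the lowest address.
The bytes are already most-significant first: 0xAB1745CE.
0xAB1745CE = 2870429134.

2870429134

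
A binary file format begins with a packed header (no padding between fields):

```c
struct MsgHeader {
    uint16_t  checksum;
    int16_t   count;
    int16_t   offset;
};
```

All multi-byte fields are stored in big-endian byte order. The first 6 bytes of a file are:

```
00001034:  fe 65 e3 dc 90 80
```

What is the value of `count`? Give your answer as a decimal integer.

-7204

`count` follows `checksum` (2 bytes), so it starts at byte offset 2 and occupies 2 bytes.
Bytes at offsets 2..3: E3 DC.
Big-endian: lowest address holds the most-significant byte.
The bytes are already most-significant first: 0xE3DC.
Top bit is set, so as a signed 16-bit value this is 0xE3DC − 2^16 = -7204.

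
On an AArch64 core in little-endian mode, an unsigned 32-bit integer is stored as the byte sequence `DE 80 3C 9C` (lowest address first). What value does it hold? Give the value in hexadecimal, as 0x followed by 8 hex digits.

Little-endian: lowest address holds the least-significant byte.
Reassemble most-significant byte first: 9C 3C 80 DE → 0x9C3C80DE.

0x9C3C80DE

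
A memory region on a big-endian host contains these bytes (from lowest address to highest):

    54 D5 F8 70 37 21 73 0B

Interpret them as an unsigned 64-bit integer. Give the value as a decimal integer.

6113065230070280971

Big-endian stores the most-significant byte at the lowest address.
The bytes are already most-significant first: 0x54D5F8703721730B.
0x54D5F8703721730B = 6113065230070280971.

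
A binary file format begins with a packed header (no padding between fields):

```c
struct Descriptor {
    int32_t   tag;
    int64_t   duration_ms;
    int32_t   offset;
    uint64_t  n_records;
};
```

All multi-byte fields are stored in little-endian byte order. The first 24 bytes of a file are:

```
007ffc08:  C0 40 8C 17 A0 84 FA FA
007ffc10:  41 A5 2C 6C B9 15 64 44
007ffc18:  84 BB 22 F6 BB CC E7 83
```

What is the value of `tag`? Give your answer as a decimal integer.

395067584

`tag` is the first field, at byte offset 0, occupying 4 bytes.
Bytes at offsets 0..3: C0 40 8C 17.
In little-endian order the low byte comes first in memory.
Reassemble most-significant byte first: 17 8C 40 C0 → 0x178C40C0.
0x178C40C0 = 395067584.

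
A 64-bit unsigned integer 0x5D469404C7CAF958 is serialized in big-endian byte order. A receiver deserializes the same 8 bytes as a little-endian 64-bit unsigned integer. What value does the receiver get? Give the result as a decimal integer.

6411378500662740573

Stored big-endian, the bytes at ascending addresses are 5D 46 94 04 C7 CA F9 58.
Read back as little-endian, the first byte is least significant, giving 0x58F9CAC70494465D.
0x58F9CAC70494465D = 6411378500662740573.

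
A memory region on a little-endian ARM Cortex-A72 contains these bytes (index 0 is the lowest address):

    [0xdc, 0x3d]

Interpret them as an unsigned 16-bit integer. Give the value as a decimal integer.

15836

Little-endian stores the least-significant byte at the lowest address.
Reassemble most-significant byte first: 3D DC → 0x3DDC.
0x3DDC = 15836.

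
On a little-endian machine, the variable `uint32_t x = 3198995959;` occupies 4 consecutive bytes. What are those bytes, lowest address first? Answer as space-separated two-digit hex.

F7 CD AC BE

3198995959 in hexadecimal, padded to 32 bits, is 0xBEACCDF7.
Split into bytes (most-significant first): BE AC CD F7.
In little-endian order the low byte comes first in memory.
So at ascending addresses the bytes are F7 CD AC BE.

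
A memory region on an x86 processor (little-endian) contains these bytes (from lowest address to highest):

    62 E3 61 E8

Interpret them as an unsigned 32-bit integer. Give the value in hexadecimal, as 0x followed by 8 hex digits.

0xE861E362

Little-endian stores the least-significant byte at the lowest address.
Reassemble most-significant byte first: E8 61 E3 62 → 0xE861E362.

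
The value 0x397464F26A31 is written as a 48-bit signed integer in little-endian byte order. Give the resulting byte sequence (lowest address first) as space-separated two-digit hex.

31 6A F2 64 74 39

Split into bytes (most-significant first): 39 74 64 F2 6A 31.
Little-endian: lowest address holds the least-significant byte.
So at ascending addresses the bytes are 31 6A F2 64 74 39.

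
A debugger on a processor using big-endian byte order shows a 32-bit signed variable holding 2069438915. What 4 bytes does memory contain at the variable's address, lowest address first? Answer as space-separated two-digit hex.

2069438915 in hexadecimal, padded to 32 bits, is 0x7B5921C3.
Split into bytes (most-significant first): 7B 59 21 C3.
In big-endian order the high byte comes first in memory.
So the memory order matches the most-significant-first order: 7B 59 21 C3.

7B 59 21 C3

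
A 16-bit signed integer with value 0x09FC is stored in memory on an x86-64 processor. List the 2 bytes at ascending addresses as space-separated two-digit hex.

FC 09

Split into bytes (most-significant first): 09 FC.
In little-endian order the low byte comes first in memory.
So at ascending addresses the bytes are FC 09.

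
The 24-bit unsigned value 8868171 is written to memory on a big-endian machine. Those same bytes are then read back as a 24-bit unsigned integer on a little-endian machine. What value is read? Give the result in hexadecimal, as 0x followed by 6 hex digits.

0x4B5187

8868171 in 24-bit hexadecimal is 0x87514B.
Stored big-endian, the bytes at ascending addresses are 87 51 4B.
Read back as little-endian, the first byte is least significant, giving 0x4B5187.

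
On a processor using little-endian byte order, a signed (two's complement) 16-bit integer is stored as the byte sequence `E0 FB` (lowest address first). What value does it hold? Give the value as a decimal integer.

-1056

In little-endian order the low byte comes first in memory.
Reassemble most-significant byte first: FB E0 → 0xFBE0.
Top bit is set, so as a signed 16-bit value this is 0xFBE0 − 2^16 = -1056.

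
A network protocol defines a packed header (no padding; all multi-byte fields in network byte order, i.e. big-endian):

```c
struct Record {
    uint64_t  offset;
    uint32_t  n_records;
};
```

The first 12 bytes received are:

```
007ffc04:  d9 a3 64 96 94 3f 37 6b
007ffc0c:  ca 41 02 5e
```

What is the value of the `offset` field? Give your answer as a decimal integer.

15682488925329241963

`offset` is the first field, at byte offset 0, occupying 8 bytes.
Bytes at offsets 0..7: D9 A3 64 96 94 3F 37 6B.
Big-endian: lowest address holds the most-significant byte.
The bytes are already most-significant first: 0xD9A36496943F376B.
0xD9A36496943F376B = 15682488925329241963.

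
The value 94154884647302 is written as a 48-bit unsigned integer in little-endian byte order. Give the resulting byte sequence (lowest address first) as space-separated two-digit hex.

86 09 74 24 A2 55

94154884647302 in hexadecimal, padded to 48 bits, is 0x55A224740986.
Split into bytes (most-significant first): 55 A2 24 74 09 86.
Little-endian: lowest address holds the least-significant byte.
So at ascending addresses the bytes are 86 09 74 24 A2 55.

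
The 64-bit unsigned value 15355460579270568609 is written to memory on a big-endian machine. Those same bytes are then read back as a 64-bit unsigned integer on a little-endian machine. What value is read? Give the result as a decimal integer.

15355460579270568609 in 64-bit hexadecimal is 0xD5198E0A45EFAAA1.
Stored big-endian, the bytes at ascending addresses are D5 19 8E 0A 45 EF AA A1.
Read back as little-endian, the first byte is least significant, giving 0xA1AAEF450A8E19D5.
0xA1AAEF450A8E19D5 = 11649386465956075989.

11649386465956075989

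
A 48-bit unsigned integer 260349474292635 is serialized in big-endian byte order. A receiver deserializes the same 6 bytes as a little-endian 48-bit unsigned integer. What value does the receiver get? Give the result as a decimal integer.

260349474292635 in 48-bit hexadecimal is 0xECC955EEC39B.
Stored big-endian, the bytes at ascending addresses are EC C9 55 EE C3 9B.
Read back as little-endian, the first byte is least significant, giving 0x9BC3EE55C9EC.
0x9BC3EE55C9EC = 171265819527660.

171265819527660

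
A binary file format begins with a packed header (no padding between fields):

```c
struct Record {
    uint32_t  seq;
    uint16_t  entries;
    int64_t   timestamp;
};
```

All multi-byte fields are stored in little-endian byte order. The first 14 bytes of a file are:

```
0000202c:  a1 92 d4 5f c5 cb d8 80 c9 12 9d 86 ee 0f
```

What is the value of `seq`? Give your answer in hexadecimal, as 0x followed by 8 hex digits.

`seq` is the first field, at byte offset 0, occupying 4 bytes.
Bytes at offsets 0..3: A1 92 D4 5F.
In little-endian order the low byte comes first in memory.
Reassemble most-significant byte first: 5F D4 92 A1 → 0x5FD492A1.

0x5FD492A1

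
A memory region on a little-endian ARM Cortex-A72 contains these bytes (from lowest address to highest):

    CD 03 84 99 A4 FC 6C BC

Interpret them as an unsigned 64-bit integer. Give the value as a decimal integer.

13577504760495604685

In little-endian order the low byte comes first in memory.
Reassemble most-significant byte first: BC 6C FC A4 99 84 03 CD → 0xBC6CFCA4998403CD.
0xBC6CFCA4998403CD = 13577504760495604685.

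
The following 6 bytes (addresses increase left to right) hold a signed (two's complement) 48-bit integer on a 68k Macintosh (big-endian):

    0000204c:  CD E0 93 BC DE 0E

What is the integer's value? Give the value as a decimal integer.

-55110541713906

Big-endian: lowest address holds the most-significant byte.
The bytes are already most-significant first: 0xCDE093BCDE0E.
Top bit is set, so as a signed 48-bit value this is 0xCDE093BCDE0E − 2^48 = -55110541713906.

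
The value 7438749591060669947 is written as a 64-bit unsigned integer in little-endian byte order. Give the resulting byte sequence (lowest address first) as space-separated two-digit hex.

7438749591060669947 in hexadecimal, padded to 64 bits, is 0x673BBF574440E5FB.
Split into bytes (most-significant first): 67 3B BF 57 44 40 E5 FB.
Little-endian stores the least-significant byte at the lowest address.
So at ascending addresses the bytes are FB E5 40 44 57 BF 3B 67.

FB E5 40 44 57 BF 3B 67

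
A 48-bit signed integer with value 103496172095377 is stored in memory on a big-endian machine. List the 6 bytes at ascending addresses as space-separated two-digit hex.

103496172095377 in hexadecimal, padded to 48 bits, is 0x5E211492C791.
Split into bytes (most-significant first): 5E 21 14 92 C7 91.
In big-endian order the high byte comes first in memory.
So the memory order matches the most-significant-first order: 5E 21 14 92 C7 91.

5E 21 14 92 C7 91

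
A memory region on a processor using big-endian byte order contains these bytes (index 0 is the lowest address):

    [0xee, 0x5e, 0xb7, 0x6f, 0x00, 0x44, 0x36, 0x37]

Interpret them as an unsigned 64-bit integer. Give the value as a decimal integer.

17176367716211373623

In big-endian order the high byte comes first in memory.
The bytes are already most-significant first: 0xEE5EB76F00443637.
0xEE5EB76F00443637 = 17176367716211373623.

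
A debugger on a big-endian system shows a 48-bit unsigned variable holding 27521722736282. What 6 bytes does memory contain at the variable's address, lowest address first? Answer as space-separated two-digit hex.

27521722736282 in hexadecimal, padded to 48 bits, is 0x1907E681DE9A.
Split into bytes (most-significant first): 19 07 E6 81 DE 9A.
Big-endian stores the most-significant byte at the lowest address.
So the memory order matches the most-significant-first order: 19 07 E6 81 DE 9A.

19 07 E6 81 DE 9A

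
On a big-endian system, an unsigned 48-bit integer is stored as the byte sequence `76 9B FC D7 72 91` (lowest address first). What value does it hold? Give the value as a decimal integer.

Big-endian: lowest address holds the most-significant byte.
The bytes are already most-significant first: 0x769BFCD77291.
0x769BFCD77291 = 130412333986449.

130412333986449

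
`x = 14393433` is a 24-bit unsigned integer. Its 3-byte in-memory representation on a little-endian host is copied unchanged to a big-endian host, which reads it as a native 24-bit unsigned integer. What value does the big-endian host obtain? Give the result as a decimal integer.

5873883

14393433 in 24-bit hexadecimal is 0xDBA059.
Stored little-endian, the bytes at ascending addresses are 59 A0 DB.
Read back as big-endian, the last byte is least significant, giving 0x59A0DB.
0x59A0DB = 5873883.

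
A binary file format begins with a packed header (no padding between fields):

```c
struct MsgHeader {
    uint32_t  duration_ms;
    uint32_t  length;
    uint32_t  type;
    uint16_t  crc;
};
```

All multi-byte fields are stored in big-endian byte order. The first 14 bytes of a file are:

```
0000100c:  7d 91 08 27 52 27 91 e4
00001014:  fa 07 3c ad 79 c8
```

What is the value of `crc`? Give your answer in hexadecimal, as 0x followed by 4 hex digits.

0x79C8

`crc` follows `duration_ms` (4 B), `length` (4 B), `type` (4 B), so it starts at offset 4 + 4 + 4 = 12 and occupies 2 bytes.
Bytes at offsets 12..13: 79 C8.
Big-endian stores the most-significant byte at the lowest address.
The bytes are already most-significant first: 0x79C8.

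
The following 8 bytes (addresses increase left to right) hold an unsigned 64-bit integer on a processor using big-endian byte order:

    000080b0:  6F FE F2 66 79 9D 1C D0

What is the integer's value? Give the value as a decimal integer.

Big-endian: lowest address holds the most-significant byte.
The bytes are already most-significant first: 0x6FFEF266799D1CD0.
0x6FFEF266799D1CD0 = 8070154104235433168.

8070154104235433168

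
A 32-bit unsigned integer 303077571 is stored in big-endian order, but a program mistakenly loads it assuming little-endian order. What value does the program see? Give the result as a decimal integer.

3281522706

303077571 in 32-bit hexadecimal is 0x121098C3.
Stored big-endian, the bytes at ascending addresses are 12 10 98 C3.
Read back as little-endian, the first byte is least significant, giving 0xC3981012.
0xC3981012 = 3281522706.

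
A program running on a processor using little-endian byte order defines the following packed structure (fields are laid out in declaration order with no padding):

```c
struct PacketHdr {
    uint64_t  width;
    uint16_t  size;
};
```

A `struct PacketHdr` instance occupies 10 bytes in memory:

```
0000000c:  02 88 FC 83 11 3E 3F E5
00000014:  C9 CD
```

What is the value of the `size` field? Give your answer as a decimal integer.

`size` follows `width` (8 bytes), so it starts at byte offset 8 and occupies 2 bytes.
Bytes at offsets 8..9: C9 CD.
In little-endian order the low byte comes first in memory.
Reassemble most-significant byte first: CD C9 → 0xCDC9.
0xCDC9 = 52681.

52681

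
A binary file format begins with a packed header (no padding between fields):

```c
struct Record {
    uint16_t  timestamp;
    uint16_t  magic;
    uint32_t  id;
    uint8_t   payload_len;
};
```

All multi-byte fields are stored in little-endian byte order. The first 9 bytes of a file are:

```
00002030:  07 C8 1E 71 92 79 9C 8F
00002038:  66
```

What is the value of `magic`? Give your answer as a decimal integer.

`magic` follows `timestamp` (2 bytes), so it starts at byte offset 2 and occupies 2 bytes.
Bytes at offsets 2..3: 1E 71.
Little-endian: lowest address holds the least-significant byte.
Reassemble most-significant byte first: 71 1E → 0x711E.
0x711E = 28958.

28958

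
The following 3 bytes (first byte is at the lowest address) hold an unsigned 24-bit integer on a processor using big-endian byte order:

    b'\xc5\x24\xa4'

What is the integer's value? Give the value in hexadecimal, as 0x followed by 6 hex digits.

Big-endian stores the most-significant byte at the lowest address.
The bytes are already most-significant first: 0xC524A4.

0xC524A4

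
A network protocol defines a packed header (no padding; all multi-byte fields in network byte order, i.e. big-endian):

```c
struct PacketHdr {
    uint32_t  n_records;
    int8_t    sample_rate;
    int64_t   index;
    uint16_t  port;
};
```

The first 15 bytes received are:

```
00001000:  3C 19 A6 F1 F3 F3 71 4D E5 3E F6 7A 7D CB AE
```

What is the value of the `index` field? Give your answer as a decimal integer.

-904856403125568899

`index` follows `n_records` (4 B), `sample_rate` (1 B), so it starts at offset 4 + 1 = 5 and occupies 8 bytes.
Bytes at offsets 5..12: F3 71 4D E5 3E F6 7A 7D.
Big-endian stores the most-significant byte at the lowest address.
The bytes are already most-significant first: 0xF3714DE53EF67A7D.
Top bit is set, so as a signed 64-bit value this is 0xF3714DE53EF67A7D − 2^64 = -904856403125568899.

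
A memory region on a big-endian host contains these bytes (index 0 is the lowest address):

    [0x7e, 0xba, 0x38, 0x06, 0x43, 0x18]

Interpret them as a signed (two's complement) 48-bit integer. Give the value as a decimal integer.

139338268951320

Big-endian: lowest address holds the most-significant byte.
The bytes are already most-significant first: 0x7EBA38064318.
0x7EBA38064318 = 139338268951320.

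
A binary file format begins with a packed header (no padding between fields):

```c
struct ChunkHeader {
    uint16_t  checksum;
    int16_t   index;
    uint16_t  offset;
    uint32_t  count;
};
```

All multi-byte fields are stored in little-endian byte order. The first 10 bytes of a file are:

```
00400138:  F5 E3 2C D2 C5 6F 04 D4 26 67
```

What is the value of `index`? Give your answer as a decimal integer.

`index` follows `checksum` (2 bytes), so it starts at byte offset 2 and occupies 2 bytes.
Bytes at offsets 2..3: 2C D2.
Little-endian: lowest address holds the least-significant byte.
Reassemble most-significant byte first: D2 2C → 0xD22C.
Top bit is set, so as a signed 16-bit value this is 0xD22C − 2^16 = -11732.

-11732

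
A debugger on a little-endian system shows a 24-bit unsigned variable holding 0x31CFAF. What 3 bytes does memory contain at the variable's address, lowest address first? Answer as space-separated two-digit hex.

Split into bytes (most-significant first): 31 CF AF.
In little-endian order the low byte comes first in memory.
So at ascending addresses the bytes are AF CF 31.

AF CF 31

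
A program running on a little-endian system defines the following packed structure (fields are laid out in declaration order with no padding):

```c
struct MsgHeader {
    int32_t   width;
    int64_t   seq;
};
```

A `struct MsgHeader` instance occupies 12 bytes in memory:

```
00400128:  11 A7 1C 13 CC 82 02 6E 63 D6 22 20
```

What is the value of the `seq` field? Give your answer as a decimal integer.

2315648880957620940

`seq` follows `width` (4 bytes), so it starts at byte offset 4 and occupies 8 bytes.
Bytes at offsets 4..11: CC 82 02 6E 63 D6 22 20.
Little-endian: lowest address holds the least-significant byte.
Reassemble most-significant byte first: 20 22 D6 63 6E 02 82 CC → 0x2022D6636E0282CC.
0x2022D6636E0282CC = 2315648880957620940.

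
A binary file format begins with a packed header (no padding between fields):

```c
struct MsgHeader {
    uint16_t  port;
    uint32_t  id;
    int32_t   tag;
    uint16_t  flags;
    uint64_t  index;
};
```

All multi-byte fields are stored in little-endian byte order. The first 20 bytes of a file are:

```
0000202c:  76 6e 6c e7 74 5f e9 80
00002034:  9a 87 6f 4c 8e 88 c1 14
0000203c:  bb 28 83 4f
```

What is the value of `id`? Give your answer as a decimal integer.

`id` follows `port` (2 bytes), so it starts at byte offset 2 and occupies 4 bytes.
Bytes at offsets 2..5: 6C E7 74 5F.
Little-endian stores the least-significant byte at the lowest address.
Reassemble most-significant byte first: 5F 74 E7 6C → 0x5F74E76C.
0x5F74E76C = 1601496940.

1601496940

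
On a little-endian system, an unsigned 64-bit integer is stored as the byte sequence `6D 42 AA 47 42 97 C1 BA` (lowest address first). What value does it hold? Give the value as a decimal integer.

Little-endian: lowest address holds the least-significant byte.
Reassemble most-significant byte first: BA C1 97 42 47 AA 42 6D → 0xBAC1974247AA426D.
0xBAC1974247AA426D = 13457203472485728877.

13457203472485728877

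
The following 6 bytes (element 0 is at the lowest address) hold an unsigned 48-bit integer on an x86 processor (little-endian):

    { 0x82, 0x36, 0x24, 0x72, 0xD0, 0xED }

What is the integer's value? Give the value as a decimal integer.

In little-endian order the low byte comes first in memory.
Reassemble most-significant byte first: ED D0 72 24 36 82 → 0xEDD072243682.
0xEDD072243682 = 261479523956354.

261479523956354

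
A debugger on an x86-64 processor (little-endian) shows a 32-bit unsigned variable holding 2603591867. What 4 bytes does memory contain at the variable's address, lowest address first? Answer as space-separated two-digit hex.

BB A8 2F 9B

2603591867 in hexadecimal, padded to 32 bits, is 0x9B2FA8BB.
Split into bytes (most-significant first): 9B 2F A8 BB.
Little-endian stores the least-significant byte at the lowest address.
So at ascending addresses the bytes are BB A8 2F 9B.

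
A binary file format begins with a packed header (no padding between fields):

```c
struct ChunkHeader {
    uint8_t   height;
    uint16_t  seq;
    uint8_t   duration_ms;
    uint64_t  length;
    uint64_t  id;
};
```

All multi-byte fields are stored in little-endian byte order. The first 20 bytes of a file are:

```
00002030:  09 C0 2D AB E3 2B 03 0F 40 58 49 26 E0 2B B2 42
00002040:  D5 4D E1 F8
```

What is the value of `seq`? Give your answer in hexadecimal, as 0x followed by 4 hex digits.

0x2DC0

`seq` follows `height` (1 byte), so it starts at byte offset 1 and occupies 2 bytes.
Bytes at offsets 1..2: C0 2D.
Little-endian stores the least-significant byte at the lowest address.
Reassemble most-significant byte first: 2D C0 → 0x2DC0.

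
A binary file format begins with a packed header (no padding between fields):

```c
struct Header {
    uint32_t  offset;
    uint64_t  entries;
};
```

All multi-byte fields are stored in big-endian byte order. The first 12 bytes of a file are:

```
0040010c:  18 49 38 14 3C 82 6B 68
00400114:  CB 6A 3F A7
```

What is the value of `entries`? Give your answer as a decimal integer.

4360165487081570215

`entries` follows `offset` (4 bytes), so it starts at byte offset 4 and occupies 8 bytes.
Bytes at offsets 4..11: 3C 82 6B 68 CB 6A 3F A7.
Big-endian stores the most-significant byte at the lowest address.
The bytes are already most-significant first: 0x3C826B68CB6A3FA7.
0x3C826B68CB6A3FA7 = 4360165487081570215.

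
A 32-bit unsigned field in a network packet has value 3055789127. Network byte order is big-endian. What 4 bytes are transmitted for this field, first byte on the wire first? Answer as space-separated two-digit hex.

3055789127 in hexadecimal, padded to 32 bits, is 0xB623A447.
Split into bytes (most-significant first): B6 23 A4 47.
Big-endian stores the most-significant byte at the lowest address.
So the memory order matches the most-significant-first order: B6 23 A4 47.

B6 23 A4 47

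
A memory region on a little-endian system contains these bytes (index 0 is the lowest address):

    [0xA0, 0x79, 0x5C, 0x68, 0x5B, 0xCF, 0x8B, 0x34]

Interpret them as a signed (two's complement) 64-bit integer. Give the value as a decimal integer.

In little-endian order the low byte comes first in memory.
Reassemble most-significant byte first: 34 8B CF 5B 68 5C 79 A0 → 0x348BCF5B685C79A0.
0x348BCF5B685C79A0 = 3786347903234898336.

3786347903234898336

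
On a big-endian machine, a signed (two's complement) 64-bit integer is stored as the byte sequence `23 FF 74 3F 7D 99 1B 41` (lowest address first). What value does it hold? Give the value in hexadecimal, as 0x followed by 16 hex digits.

0x23FF743F7D991B41

Big-endian: lowest address holds the most-significant byte.
The bytes are already most-significant first: 0x23FF743F7D991B41.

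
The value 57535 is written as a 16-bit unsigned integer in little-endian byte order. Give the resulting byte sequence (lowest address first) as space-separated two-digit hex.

57535 in hexadecimal, padded to 16 bits, is 0xE0BF.
Split into bytes (most-significant first): E0 BF.
In little-endian order the low byte comes first in memory.
So at ascending addresses the bytes are BF E0.

BF E0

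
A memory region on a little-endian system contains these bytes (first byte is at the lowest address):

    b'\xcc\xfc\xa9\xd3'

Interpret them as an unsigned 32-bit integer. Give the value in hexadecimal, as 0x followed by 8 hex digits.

In little-endian order the low byte comes first in memory.
Reassemble most-significant byte first: D3 A9 FC CC → 0xD3A9FCCC.

0xD3A9FCCC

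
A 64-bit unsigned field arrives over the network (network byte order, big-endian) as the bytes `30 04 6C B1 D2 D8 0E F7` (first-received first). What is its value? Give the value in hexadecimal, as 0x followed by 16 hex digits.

In big-endian order the high byte comes first in memory.
The bytes are already most-significant first: 0x30046CB1D2D80EF7.

0x30046CB1D2D80EF7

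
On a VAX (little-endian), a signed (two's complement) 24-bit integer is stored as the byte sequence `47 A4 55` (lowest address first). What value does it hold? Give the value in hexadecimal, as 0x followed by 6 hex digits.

0x55A447

Little-endian: lowest address holds the least-significant byte.
Reassemble most-significant byte first: 55 A4 47 → 0x55A447.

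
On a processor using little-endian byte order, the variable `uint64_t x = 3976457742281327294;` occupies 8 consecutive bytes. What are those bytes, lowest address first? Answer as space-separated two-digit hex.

BE C2 07 99 3F 37 2F 37

3976457742281327294 in hexadecimal, padded to 64 bits, is 0x372F373F9907C2BE.
Split into bytes (most-significant first): 37 2F 37 3F 99 07 C2 BE.
Little-endian stores the least-significant byte at the lowest address.
So at ascending addresses the bytes are BE C2 07 99 3F 37 2F 37.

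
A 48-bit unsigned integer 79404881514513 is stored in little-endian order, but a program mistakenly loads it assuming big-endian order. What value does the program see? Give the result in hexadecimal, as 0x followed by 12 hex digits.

0x1190C1E33748

79404881514513 in 48-bit hexadecimal is 0x4837E3C19011.
Stored little-endian, the bytes at ascending addresses are 11 90 C1 E3 37 48.
Read back as big-endian, the last byte is least significant, giving 0x1190C1E33748.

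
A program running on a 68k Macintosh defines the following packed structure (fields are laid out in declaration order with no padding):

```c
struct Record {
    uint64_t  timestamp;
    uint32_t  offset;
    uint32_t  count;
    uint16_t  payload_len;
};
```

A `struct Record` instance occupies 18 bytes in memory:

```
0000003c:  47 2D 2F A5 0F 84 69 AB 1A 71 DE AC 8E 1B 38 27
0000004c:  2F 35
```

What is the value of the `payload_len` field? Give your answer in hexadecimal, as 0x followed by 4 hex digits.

0x2F35

`payload_len` follows `timestamp` (8 B), `offset` (4 B), `count` (4 B), so it starts at offset 8 + 4 + 4 = 16 and occupies 2 bytes.
Bytes at offsets 16..17: 2F 35.
In big-endian order the high byte comes first in memory.
The bytes are already most-significant first: 0x2F35.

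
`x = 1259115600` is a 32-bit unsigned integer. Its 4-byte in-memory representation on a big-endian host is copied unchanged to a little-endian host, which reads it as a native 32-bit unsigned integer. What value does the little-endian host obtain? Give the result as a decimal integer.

1351879755

1259115600 in 32-bit hexadecimal is 0x4B0C9450.
Stored big-endian, the bytes at ascending addresses are 4B 0C 94 50.
Read back as little-endian, the first byte is least significant, giving 0x50940C4B.
0x50940C4B = 1351879755.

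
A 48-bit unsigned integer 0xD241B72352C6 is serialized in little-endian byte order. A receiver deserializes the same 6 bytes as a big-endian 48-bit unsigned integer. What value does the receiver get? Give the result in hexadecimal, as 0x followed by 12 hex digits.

Stored little-endian, the bytes at ascending addresses are C6 52 23 B7 41 D2.
Read back as big-endian, the last byte is least significant, giving 0xC65223B741D2.

0xC65223B741D2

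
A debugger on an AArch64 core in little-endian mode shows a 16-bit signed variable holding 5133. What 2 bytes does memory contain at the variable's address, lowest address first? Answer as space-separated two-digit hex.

5133 in hexadecimal, padded to 16 bits, is 0x140D.
Split into bytes (most-significant first): 14 0D.
Little-endian: lowest address holds the least-significant byte.
So at ascending addresses the bytes are 0D 14.

0D 14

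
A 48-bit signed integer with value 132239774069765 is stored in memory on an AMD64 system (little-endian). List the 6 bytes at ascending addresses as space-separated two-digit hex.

05 34 C2 78 45 78

132239774069765 in hexadecimal, padded to 48 bits, is 0x784578C23405.
Split into bytes (most-significant first): 78 45 78 C2 34 05.
Little-endian: lowest address holds the least-significant byte.
So at ascending addresses the bytes are 05 34 C2 78 45 78.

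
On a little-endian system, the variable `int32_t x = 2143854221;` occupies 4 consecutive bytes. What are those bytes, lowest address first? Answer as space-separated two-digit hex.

2143854221 in hexadecimal, padded to 32 bits, is 0x7FC89E8D.
Split into bytes (most-significant first): 7F C8 9E 8D.
Little-endian: lowest address holds the least-significant byte.
So at ascending addresses the bytes are 8D 9E C8 7F.

8D 9E C8 7F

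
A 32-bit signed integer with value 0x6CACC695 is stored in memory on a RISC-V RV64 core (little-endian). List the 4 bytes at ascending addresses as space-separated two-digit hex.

Split into bytes (most-significant first): 6C AC C6 95.
In little-endian order the low byte comes first in memory.
So at ascending addresses the bytes are 95 C6 AC 6C.

95 C6 AC 6C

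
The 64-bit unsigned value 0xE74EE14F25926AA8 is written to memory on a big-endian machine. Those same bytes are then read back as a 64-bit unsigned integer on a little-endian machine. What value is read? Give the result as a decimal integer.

Stored big-endian, the bytes at ascending addresses are E7 4E E1 4F 25 92 6A A8.
Read back as little-endian, the first byte is least significant, giving 0xA86A92254FE14EE7.
0xA86A92254FE14EE7 = 12135672834854833895.

12135672834854833895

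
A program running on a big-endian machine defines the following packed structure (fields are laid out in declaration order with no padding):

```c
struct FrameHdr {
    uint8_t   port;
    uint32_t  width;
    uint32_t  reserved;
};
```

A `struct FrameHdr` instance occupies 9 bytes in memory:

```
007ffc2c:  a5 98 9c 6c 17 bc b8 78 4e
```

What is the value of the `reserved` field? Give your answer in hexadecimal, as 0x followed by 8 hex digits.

0xBCB8784E

`reserved` follows `port` (1 B), `width` (4 B), so it starts at offset 1 + 4 = 5 and occupies 4 bytes.
Bytes at offsets 5..8: BC B8 78 4E.
In big-endian order the high byte comes first in memory.
The bytes are already most-significant first: 0xBCB8784E.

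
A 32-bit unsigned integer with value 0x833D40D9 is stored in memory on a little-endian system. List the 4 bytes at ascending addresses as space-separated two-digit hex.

Split into bytes (most-significant first): 83 3D 40 D9.
Little-endian stores the least-significant byte at the lowest address.
So at ascending addresses the bytes are D9 40 3D 83.

D9 40 3D 83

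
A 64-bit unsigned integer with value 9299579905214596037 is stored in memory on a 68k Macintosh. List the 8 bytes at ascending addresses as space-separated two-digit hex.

81 0E BE A7 0A AD 43 C5

9299579905214596037 in hexadecimal, padded to 64 bits, is 0x810EBEA70AAD43C5.
Split into bytes (most-significant first): 81 0E BE A7 0A AD 43 C5.
In big-endian order the high byte comes first in memory.
So the memory order matches the most-significant-first order: 81 0E BE A7 0A AD 43 C5.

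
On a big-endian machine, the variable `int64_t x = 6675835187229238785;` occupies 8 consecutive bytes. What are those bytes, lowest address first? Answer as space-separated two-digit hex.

6675835187229238785 in hexadecimal, padded to 64 bits, is 0x5CA554BB91DA2601.
Split into bytes (most-significant first): 5C A5 54 BB 91 DA 26 01.
In big-endian order the high byte comes first in memory.
So the memory order matches the most-significant-first order: 5C A5 54 BB 91 DA 26 01.

5C A5 54 BB 91 DA 26 01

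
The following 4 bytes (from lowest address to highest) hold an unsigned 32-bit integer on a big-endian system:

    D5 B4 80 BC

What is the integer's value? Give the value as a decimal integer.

3585376444

Big-endian: lowest address holds the most-significant byte.
The bytes are already most-significant first: 0xD5B480BC.
0xD5B480BC = 3585376444.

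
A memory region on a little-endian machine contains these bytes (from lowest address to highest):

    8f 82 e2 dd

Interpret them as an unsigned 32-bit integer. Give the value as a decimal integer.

Little-endian stores the least-significant byte at the lowest address.
Reassemble most-significant byte first: DD E2 82 8F → 0xDDE2828F.
0xDDE2828F = 3722609295.

3722609295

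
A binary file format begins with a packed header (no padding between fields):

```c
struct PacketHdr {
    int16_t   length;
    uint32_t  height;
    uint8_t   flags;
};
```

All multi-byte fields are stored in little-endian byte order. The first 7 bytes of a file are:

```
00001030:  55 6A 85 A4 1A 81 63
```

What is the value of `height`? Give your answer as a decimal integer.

2166006917

`height` follows `length` (2 bytes), so it starts at byte offset 2 and occupies 4 bytes.
Bytes at offsets 2..5: 85 A4 1A 81.
In little-endian order the low byte comes first in memory.
Reassemble most-significant byte first: 81 1A A4 85 → 0x811AA485.
0x811AA485 = 2166006917.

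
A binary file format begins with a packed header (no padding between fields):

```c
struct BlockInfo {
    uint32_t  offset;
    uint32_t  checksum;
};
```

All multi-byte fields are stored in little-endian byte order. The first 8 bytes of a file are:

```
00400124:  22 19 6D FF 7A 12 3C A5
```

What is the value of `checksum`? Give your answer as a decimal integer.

2772177530

`checksum` follows `offset` (4 bytes), so it starts at byte offset 4 and occupies 4 bytes.
Bytes at offsets 4..7: 7A 12 3C A5.
Little-endian: lowest address holds the least-significant byte.
Reassemble most-significant byte first: A5 3C 12 7A → 0xA53C127A.
0xA53C127A = 2772177530.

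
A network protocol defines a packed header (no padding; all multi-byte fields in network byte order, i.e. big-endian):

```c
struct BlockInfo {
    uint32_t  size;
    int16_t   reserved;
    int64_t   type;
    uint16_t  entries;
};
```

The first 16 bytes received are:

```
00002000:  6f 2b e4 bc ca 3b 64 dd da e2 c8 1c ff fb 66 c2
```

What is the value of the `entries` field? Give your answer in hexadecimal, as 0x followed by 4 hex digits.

`entries` follows `size` (4 B), `reserved` (2 B), `type` (8 B), so it starts at offset 4 + 2 + 8 = 14 and occupies 2 bytes.
Bytes at offsets 14..15: 66 C2.
Big-endian stores the most-significant byte at the lowest address.
The bytes are already most-significant first: 0x66C2.

0x66C2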